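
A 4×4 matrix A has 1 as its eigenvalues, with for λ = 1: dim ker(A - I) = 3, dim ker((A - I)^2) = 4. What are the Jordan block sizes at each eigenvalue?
Jordan blocks: (1, 2), (1, 1), (1, 1)

λ = 1: successive nullity increments [3, 1] count blocks of size ≥ k; block sizes are [2, 1, 1].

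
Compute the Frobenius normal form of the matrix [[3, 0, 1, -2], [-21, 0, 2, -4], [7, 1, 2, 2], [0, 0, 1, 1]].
The invariant factors of A (the non-unit diagonal entries of the Smith normal form of xI - A over ℚ[x]) are x - 3, (x - 3)^2(x + 3), each dividing the next. The characteristic polynomial is their product, (x - 3)^3(x + 3).

The rational canonical form is the block-diagonal matrix of companion matrices C(f_i):
R = [[3, 0, 0, 0], [0, 0, 0, -27], [0, 1, 0, 9], [0, 0, 1, 3]].

R = [[3, 0, 0, 0], [0, 0, 0, -27], [0, 1, 0, 9], [0, 0, 1, 3]]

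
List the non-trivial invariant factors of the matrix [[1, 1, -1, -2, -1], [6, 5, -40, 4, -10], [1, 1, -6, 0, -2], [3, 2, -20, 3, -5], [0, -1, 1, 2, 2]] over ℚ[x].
The Jordan structure of A has elementary divisors (x - 1)^3, (x - 1), (x - 1). Arranging the block sizes at each eigenvalue in decreasing order and taking row products gives the invariant factors.

Invariant factors (smallest first, each dividing the next): x - 1, x - 1, (x - 1)^3.

Check: the last factor (x - 1)^3 is the minimal polynomial, and the product (x - 1)^5 is the characteristic polynomial.

x - 1, x - 1, (x - 1)^3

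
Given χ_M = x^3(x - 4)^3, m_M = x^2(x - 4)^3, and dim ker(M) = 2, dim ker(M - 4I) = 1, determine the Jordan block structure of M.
Jordan blocks: (0, 2), (0, 1), (4, 3)

λ = 0: algebraic multiplicity 3 (exponent in χ_M), largest block size 2 (exponent in m_M), 2 blocks (geometric multiplicity). These force block sizes [2, 1].
λ = 4: algebraic multiplicity 3 (exponent in χ_M), largest block size 3 (exponent in m_M), 1 block (geometric multiplicity). This forces block sizes [3].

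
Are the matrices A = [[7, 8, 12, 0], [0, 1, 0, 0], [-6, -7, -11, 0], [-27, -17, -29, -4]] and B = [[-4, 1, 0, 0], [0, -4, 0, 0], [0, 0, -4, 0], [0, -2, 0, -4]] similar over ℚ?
No.

trace(A) = -7 but trace(B) = -16. The trace is a similarity invariant, so A and B are not similar.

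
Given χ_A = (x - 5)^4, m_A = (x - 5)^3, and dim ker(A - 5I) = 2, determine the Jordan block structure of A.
λ = 5: algebraic multiplicity 4 (exponent in χ_A), largest block size 3 (exponent in m_A), 2 blocks (geometric multiplicity). These force block sizes [3, 1].

Jordan blocks: (5, 3), (5, 1)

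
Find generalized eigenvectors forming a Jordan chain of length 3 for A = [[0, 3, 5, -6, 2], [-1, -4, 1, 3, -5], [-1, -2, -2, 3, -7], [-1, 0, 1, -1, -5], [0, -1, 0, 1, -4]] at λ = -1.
v_1 = [[1, 1, 0, 1, 0]]^T, v_2 = [[-2, -1, 0, -1, 0]]^T, v_3 = [[1, 2, 1, 2, 0]]^T

We seek v_1 ∈ ker((A + I)^3) \ ker((A + I)^2), then set v_{i+1} = (A + I) v_i.

One such chain is v_1 = [[1, 1, 0, 1, 0]]^T, v_2 = [[-2, -1, 0, -1, 0]]^T, v_3 = [[1, 2, 1, 2, 0]]^T. Check: (A + I) v_3 = [[0, 0, 0, 0, 0]]^T = 0.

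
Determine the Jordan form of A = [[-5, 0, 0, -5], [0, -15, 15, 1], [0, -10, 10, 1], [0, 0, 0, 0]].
The characteristic polynomial is det(xI - A) = x^2(x + 5)^2, so the eigenvalues are -5 (algebraic multiplicity 2), 0 (algebraic multiplicity 2).

For λ = -5: rank(A + 5I) = 2. The eigenspace has dimension 4 - 2 = 2, so there are 2 Jordan blocks; the rank sequence gives block sizes [1, 1].

For λ = 0: rank(A) = 3, rank(A^2) = 2. The eigenspace has dimension 4 - 3 = 1, so there is 1 Jordan block; the rank sequence gives block sizes [2].

Assembling the blocks gives the Jordan form J above.

J = [[-5, 0, 0, 0], [0, -5, 0, 0], [0, 0, 0, 1], [0, 0, 0, 0]]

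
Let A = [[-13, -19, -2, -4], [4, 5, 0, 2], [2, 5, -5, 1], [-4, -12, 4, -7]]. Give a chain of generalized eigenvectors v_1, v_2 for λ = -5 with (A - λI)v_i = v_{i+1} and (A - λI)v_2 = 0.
v_1 = [[3, -1, -1, -2]]^T, v_2 = [[5, -2, -1, 0]]^T

We seek v_1 ∈ ker((A + 5I)^2) \ ker(A + 5I), then set v_{i+1} = (A + 5I) v_i.

One such chain is v_1 = [[3, -1, -1, -2]]^T, v_2 = [[5, -2, -1, 0]]^T. Check: (A + 5I) v_2 = [[0, 0, 0, 0]]^T = 0.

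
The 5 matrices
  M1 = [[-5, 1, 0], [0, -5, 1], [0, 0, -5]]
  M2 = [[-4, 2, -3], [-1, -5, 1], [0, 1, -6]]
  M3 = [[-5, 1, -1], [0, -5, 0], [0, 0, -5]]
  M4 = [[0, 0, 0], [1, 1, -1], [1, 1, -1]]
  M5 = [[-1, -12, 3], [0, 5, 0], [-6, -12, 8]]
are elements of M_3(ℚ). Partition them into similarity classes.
Characteristic polynomials: χ_{M1} = (x + 5)^3, χ_{M2} = (x + 5)^3, χ_{M3} = (x + 5)^3, χ_{M4} = x^3, χ_{M5} = (x - 5)^2(x - 2).

{M1, M2}: invariant factors (x + 5)^3.

{M3}: invariant factors x + 5, (x + 5)^2.

{M4}: invariant factors x, x^2.

{M5}: invariant factors x - 5, (x - 5)(x - 2).

Matrices are similar if and only if their invariant-factor lists agree; the partition into similarity classes is {M1, M2}, {M3}, {M4}, {M5}.

4 classes: {M1, M2}, {M3}, {M4}, {M5}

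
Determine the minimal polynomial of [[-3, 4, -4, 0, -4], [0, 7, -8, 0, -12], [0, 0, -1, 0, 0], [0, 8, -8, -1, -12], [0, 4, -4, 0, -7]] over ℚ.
m_A(x) = (x - 1)(x + 1)(x + 3)

The characteristic polynomial factors as (x - 1)(x + 1)^3(x + 3). The minimal polynomial is ∏(x - λ)^{k_λ} where k_λ is the size of the largest Jordan block at λ.

For λ = -3: rank(A + 3I) = 4, and the largest Jordan block has size 1 (the smallest k with rank((A + 3I)^k) = rank((A + 3I)^(k+1))).
For λ = -1: rank(A + I) = 2, and the largest Jordan block has size 1 (the smallest k with rank((A + I)^k) = rank((A + I)^(k+1))).
For λ = 1: rank(A - I) = 4, and the largest Jordan block has size 1 (the smallest k with rank((A - I)^k) = rank((A - I)^(k+1))).

So m_A(x) = (x - 1)(x + 1)(x + 3).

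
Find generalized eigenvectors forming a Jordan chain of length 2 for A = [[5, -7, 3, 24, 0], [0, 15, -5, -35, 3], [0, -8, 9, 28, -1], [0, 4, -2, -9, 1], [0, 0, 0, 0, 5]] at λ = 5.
v_1 = [[0, 0, 0, 0, 1]]^T, v_2 = [[0, 3, -1, 1, 0]]^T

We seek v_1 ∈ ker((A - 5I)^2) \ ker(A - 5I), then set v_{i+1} = (A - 5I) v_i.

One such chain is v_1 = [[0, 0, 0, 0, 1]]^T, v_2 = [[0, 3, -1, 1, 0]]^T. Check: (A - 5I) v_2 = [[0, 0, 0, 0, 0]]^T = 0.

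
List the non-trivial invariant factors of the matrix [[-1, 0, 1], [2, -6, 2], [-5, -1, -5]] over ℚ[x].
(x + 4)^3

The Jordan structure of A has elementary divisors (x + 4)^3. Arranging the block sizes at each eigenvalue in decreasing order and taking row products gives the invariant factors.

Invariant factors (smallest first, each dividing the next): (x + 4)^3.

Check: the last factor (x + 4)^3 is the minimal polynomial, and the product (x + 4)^3 is the characteristic polynomial.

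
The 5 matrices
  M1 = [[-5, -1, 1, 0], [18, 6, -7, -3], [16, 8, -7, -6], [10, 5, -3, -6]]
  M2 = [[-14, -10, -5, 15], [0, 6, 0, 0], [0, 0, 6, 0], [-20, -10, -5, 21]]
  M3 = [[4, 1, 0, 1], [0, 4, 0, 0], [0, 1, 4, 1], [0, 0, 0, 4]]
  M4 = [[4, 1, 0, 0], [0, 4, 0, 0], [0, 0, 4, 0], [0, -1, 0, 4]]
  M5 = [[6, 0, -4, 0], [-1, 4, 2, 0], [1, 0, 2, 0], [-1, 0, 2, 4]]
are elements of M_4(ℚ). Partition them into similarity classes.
3 classes: {M1}, {M2}, {M3, M4, M5}

Characteristic polynomials: χ_{M1} = (x + 3)^4, χ_{M2} = (x - 6)^3(x - 1), χ_{M3} = (x - 4)^4, χ_{M4} = (x - 4)^4, χ_{M5} = (x - 4)^4.

{M1}: invariant factors x + 3, (x + 3)^3.

{M2}: invariant factors x - 6, x - 6, (x - 6)(x - 1).

{M3, M4, M5}: invariant factors x - 4, x - 4, (x - 4)^2.

Matrices are similar if and only if their invariant-factor lists agree; the partition into similarity classes is {M1}, {M2}, {M3, M4, M5}.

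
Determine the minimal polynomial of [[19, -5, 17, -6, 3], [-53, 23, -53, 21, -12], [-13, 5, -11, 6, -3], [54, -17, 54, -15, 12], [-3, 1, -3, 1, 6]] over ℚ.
m_A(x) = (x - 6)^3(x - 2)^2

The characteristic polynomial factors as (x - 6)^3(x - 2)^2. The minimal polynomial is ∏(x - λ)^{k_λ} where k_λ is the size of the largest Jordan block at λ.

For λ = 2: rank(A - 2I) = 4, and the largest Jordan block has size 2 (the smallest k with rank((A - 2I)^k) = rank((A - 2I)^(k+1))).
For λ = 6: rank(A - 6I) = 4, and the largest Jordan block has size 3 (the smallest k with rank((A - 6I)^k) = rank((A - 6I)^(k+1))).

So m_A(x) = (x - 6)^3(x - 2)^2.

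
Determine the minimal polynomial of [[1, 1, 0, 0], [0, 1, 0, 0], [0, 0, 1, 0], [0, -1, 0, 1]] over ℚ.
The characteristic polynomial factors as (x - 1)^4. The minimal polynomial is ∏(x - λ)^{k_λ} where k_λ is the size of the largest Jordan block at λ.

For λ = 1: rank(A - I) = 1, and the largest Jordan block has size 2 (the smallest k with rank((A - I)^k) = rank((A - I)^(k+1))).

So m_A(x) = (x - 1)^2.

m_A(x) = (x - 1)^2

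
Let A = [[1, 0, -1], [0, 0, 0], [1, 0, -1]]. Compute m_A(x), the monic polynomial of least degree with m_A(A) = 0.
The characteristic polynomial factors as x^3. The minimal polynomial is ∏(x - λ)^{k_λ} where k_λ is the size of the largest Jordan block at λ.

For λ = 0: rank(A) = 1, and the largest Jordan block has size 2 (the smallest k with rank(A^k) = rank(A^(k+1))).

So m_A(x) = x^2.

m_A(x) = x^2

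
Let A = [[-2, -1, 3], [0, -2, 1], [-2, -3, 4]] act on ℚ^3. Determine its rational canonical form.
The invariant factors of A (the non-unit diagonal entries of the Smith normal form of xI - A over ℚ[x]) are x(x^2 - 3), each dividing the next. The characteristic polynomial is their product, x(x^2 - 3).

The rational canonical form is the block-diagonal matrix of companion matrices C(f_i):
R = [[0, 0, 0], [1, 0, 3], [0, 1, 0]].

Note the characteristic polynomial does not split into linear factors over ℚ, so A has no Jordan form over ℚ; the rational canonical form exists over any field.

R = [[0, 0, 0], [1, 0, 3], [0, 1, 0]]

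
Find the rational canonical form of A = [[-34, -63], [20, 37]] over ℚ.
The invariant factors of A (the non-unit diagonal entries of the Smith normal form of xI - A over ℚ[x]) are (x - 2)(x - 1), each dividing the next. The characteristic polynomial is their product, (x - 2)(x - 1).

The rational canonical form is the block-diagonal matrix of companion matrices C(f_i):
R = [[0, -2], [1, 3]].

R = [[0, -2], [1, 3]]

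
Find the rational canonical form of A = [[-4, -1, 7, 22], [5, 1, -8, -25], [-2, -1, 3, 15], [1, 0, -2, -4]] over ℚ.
R = [[0, 0, 0, -1], [1, 0, 0, -4], [0, 1, 0, -6], [0, 0, 1, -4]]

The invariant factors of A (the non-unit diagonal entries of the Smith normal form of xI - A over ℚ[x]) are (x + 1)^4, each dividing the next. The characteristic polynomial is their product, (x + 1)^4.

The rational canonical form is the block-diagonal matrix of companion matrices C(f_i):
R = [[0, 0, 0, -1], [1, 0, 0, -4], [0, 1, 0, -6], [0, 0, 1, -4]].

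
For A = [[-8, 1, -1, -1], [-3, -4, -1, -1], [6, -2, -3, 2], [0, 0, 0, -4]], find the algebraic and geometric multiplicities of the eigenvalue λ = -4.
algebraic multiplicity 1, geometric multiplicity 1

The characteristic polynomial is (x + 4)(x + 5)^3, so the factor x + 4 appears with exponent 1: the algebraic multiplicity is 1.

rank(A + 4I) = 3, so the eigenspace has dimension 4 - 3 = 1: the geometric multiplicity is 1.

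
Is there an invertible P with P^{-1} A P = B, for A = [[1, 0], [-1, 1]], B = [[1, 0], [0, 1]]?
No.

Both have characteristic polynomial (x - 1)^2, but the minimal polynomial of A is (x - 1)^2 while the minimal polynomial of B is x - 1. The minimal polynomial is a similarity invariant, so A and B are not similar.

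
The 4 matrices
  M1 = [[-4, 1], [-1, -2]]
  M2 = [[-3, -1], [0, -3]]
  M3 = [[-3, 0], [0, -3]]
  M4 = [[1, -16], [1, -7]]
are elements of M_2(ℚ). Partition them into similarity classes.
Characteristic polynomials: χ_{M1} = (x + 3)^2, χ_{M2} = (x + 3)^2, χ_{M3} = (x + 3)^2, χ_{M4} = (x + 3)^2.

{M1, M2, M4}: invariant factors (x + 3)^2.

{M3}: invariant factors x + 3, x + 3.

Matrices are similar if and only if their invariant-factor lists agree; the partition into similarity classes is {M1, M2, M4}, {M3}.

2 classes: {M1, M2, M4}, {M3}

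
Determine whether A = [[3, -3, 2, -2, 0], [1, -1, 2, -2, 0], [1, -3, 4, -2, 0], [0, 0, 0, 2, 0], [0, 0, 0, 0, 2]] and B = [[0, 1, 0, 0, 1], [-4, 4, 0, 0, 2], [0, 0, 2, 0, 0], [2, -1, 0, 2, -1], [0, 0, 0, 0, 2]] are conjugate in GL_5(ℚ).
Yes.

Two matrices over a field are similar if and only if they have the same invariant factors.

Both A and B have characteristic polynomial (x - 2)^5 and minimal polynomial (x - 2)^2. Computing further, both have invariant factors x - 2, x - 2, x - 2, (x - 2)^2. Hence A and B are similar.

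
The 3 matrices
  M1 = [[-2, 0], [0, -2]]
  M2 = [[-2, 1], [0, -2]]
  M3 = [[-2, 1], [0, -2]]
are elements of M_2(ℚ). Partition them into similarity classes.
Characteristic polynomials: χ_{M1} = (x + 2)^2, χ_{M2} = (x + 2)^2, χ_{M3} = (x + 2)^2.

{M1}: invariant factors x + 2, x + 2.

{M2, M3}: invariant factors (x + 2)^2.

Matrices are similar if and only if their invariant-factor lists agree; the partition into similarity classes is {M1}, {M2, M3}.

2 classes: {M1}, {M2, M3}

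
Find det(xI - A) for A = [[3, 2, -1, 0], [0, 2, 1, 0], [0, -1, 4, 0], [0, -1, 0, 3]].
χ_A(x) = (x - 3)^4

xI - A = [[x - 3, -2, 1, 0], [0, x - 2, -1, 0], [0, 1, x - 4, 0], [0, 1, 0, x - 3]].

Expanding det(xI - A) along the first row:
det(xI - A) = + (x - 3)·det([[x - 2, -1, 0], [1, x - 4, 0], [1, 0, x - 3]]) - (-2)·det([[0, -1, 0], [0, x - 4, 0], [0, 0, x - 3]]) + (1)·det([[0, x - 2, 0], [0, 1, 0], [0, 1, x - 3]]) - (0)·det([[0, x - 2, -1], [0, 1, x - 4], [0, 1, 0]]).

Evaluating gives χ_A(x) = x^4 - 12x^3 + 54x^2 - 108x + 81 = (x - 3)^4.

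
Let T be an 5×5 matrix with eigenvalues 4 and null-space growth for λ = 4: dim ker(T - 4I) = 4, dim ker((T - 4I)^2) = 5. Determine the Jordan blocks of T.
Jordan blocks: (4, 2), (4, 1), (4, 1), (4, 1)

λ = 4: successive nullity increments [4, 1] count blocks of size ≥ k; block sizes are [2, 1, 1, 1].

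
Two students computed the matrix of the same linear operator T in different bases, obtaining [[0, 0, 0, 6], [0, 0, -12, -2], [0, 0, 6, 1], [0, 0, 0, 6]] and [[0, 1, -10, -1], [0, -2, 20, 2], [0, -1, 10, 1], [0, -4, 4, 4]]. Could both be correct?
Yes.

Two matrices over a field are similar if and only if they have the same invariant factors.

Both A and B have characteristic polynomial x^2(x - 6)^2 and minimal polynomial x(x - 6)^2. Computing further, both have invariant factors x, x(x - 6)^2. Hence A and B are similar.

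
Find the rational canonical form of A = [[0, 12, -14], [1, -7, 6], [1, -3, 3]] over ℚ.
The invariant factors of A (the non-unit diagonal entries of the Smith normal form of xI - A over ℚ[x]) are (x + 5)(x^2 - x + 4), each dividing the next. The characteristic polynomial is their product, (x + 5)(x^2 - x + 4).

The rational canonical form is the block-diagonal matrix of companion matrices C(f_i):
R = [[0, 0, -20], [1, 0, 1], [0, 1, -4]].

Note the characteristic polynomial does not split into linear factors over ℚ, so A has no Jordan form over ℚ; the rational canonical form exists over any field.

R = [[0, 0, -20], [1, 0, 1], [0, 1, -4]]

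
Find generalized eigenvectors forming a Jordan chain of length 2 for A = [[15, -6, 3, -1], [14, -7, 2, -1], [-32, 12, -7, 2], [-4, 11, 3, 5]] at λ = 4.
v_1 = [[0, 0, 0, 1]]^T, v_2 = [[-1, -1, 2, 1]]^T

We seek v_1 ∈ ker((A - 4I)^2) \ ker(A - 4I), then set v_{i+1} = (A - 4I) v_i.

One such chain is v_1 = [[0, 0, 0, 1]]^T, v_2 = [[-1, -1, 2, 1]]^T. Check: (A - 4I) v_2 = [[0, 0, 0, 0]]^T = 0.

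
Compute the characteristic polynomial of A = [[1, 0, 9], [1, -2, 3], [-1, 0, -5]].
xI - A = [[x - 1, 0, -9], [-1, x + 2, -3], [1, 0, x + 5]].

Expanding det(xI - A) along the first row:
det(xI - A) = + (x - 1)·det([[x + 2, -3], [0, x + 5]]) - (0)·det([[-1, -3], [1, x + 5]]) + (-9)·det([[-1, x + 2], [1, 0]]).

Evaluating gives χ_A(x) = x^3 + 6x^2 + 12x + 8 = (x + 2)^3.

χ_A(x) = (x + 2)^3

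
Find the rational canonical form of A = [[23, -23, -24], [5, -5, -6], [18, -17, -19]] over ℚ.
R = [[0, 0, 18], [1, 0, 12], [0, 1, -1]]

The invariant factors of A (the non-unit diagonal entries of the Smith normal form of xI - A over ℚ[x]) are (x + 3)(x^2 - 2x - 6), each dividing the next. The characteristic polynomial is their product, (x + 3)(x^2 - 2x - 6).

The rational canonical form is the block-diagonal matrix of companion matrices C(f_i):
R = [[0, 0, 18], [1, 0, 12], [0, 1, -1]].

Note the characteristic polynomial does not split into linear factors over ℚ, so A has no Jordan form over ℚ; the rational canonical form exists over any field.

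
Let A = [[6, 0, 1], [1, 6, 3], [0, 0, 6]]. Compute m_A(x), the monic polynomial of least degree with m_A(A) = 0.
m_A(x) = (x - 6)^3

The characteristic polynomial factors as (x - 6)^3. The minimal polynomial is ∏(x - λ)^{k_λ} where k_λ is the size of the largest Jordan block at λ.

For λ = 6: rank(A - 6I) = 2, and the largest Jordan block has size 3 (the smallest k with rank((A - 6I)^k) = rank((A - 6I)^(k+1))).

So m_A(x) = (x - 6)^3.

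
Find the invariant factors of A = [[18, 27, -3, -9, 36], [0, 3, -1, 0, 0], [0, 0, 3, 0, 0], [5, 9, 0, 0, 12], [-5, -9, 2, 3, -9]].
The Jordan structure of A has elementary divisors (x - 3)^2, (x - 3)^2, (x - 3). Arranging the block sizes at each eigenvalue in decreasing order and taking row products gives the invariant factors.

Invariant factors (smallest first, each dividing the next): x - 3, (x - 3)^2, (x - 3)^2.

Check: the last factor (x - 3)^2 is the minimal polynomial, and the product (x - 3)^5 is the characteristic polynomial.

x - 3, (x - 3)^2, (x - 3)^2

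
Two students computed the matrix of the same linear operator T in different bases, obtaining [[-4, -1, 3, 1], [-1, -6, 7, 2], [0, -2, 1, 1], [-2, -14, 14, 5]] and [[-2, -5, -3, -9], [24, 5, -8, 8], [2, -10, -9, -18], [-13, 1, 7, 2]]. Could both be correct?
Both have characteristic polynomial (x - 1)^2(x + 3)^2, but the minimal polynomial of A is (x - 1)^2(x + 3)^2 while the minimal polynomial of B is (x - 1)^2(x + 3). The minimal polynomial is a similarity invariant, so A and B are not similar.

No.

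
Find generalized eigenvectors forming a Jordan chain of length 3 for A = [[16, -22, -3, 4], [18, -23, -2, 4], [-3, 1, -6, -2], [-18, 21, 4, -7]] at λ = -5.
We seek v_1 ∈ ker((A + 5I)^3) \ ker((A + 5I)^2), then set v_{i+1} = (A + 5I) v_i.

One such chain is v_1 = [[3, 1, 4, -7]]^T, v_2 = [[1, 0, 2, -3]]^T, v_3 = [[3, 2, 1, -4]]^T. Check: (A + 5I) v_3 = [[0, 0, 0, 0]]^T = 0.

v_1 = [[3, 1, 4, -7]]^T, v_2 = [[1, 0, 2, -3]]^T, v_3 = [[3, 2, 1, -4]]^T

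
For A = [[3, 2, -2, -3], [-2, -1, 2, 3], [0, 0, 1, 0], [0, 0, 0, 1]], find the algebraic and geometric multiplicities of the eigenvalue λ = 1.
algebraic multiplicity 4, geometric multiplicity 3

The characteristic polynomial is (x - 1)^4, so the factor x - 1 appears with exponent 4: the algebraic multiplicity is 4.

rank(A - I) = 1, so the eigenspace has dimension 4 - 1 = 3: the geometric multiplicity is 3.

Since 3 < 4, A is not diagonalizable.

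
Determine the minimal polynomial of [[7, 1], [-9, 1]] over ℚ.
m_A(x) = (x - 4)^2

The characteristic polynomial factors as (x - 4)^2. The minimal polynomial is ∏(x - λ)^{k_λ} where k_λ is the size of the largest Jordan block at λ.

For λ = 4: rank(A - 4I) = 1, and the largest Jordan block has size 2 (the smallest k with rank((A - 4I)^k) = rank((A - 4I)^(k+1))).

So m_A(x) = (x - 4)^2.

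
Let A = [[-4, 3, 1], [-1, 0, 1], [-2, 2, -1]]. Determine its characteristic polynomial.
xI - A = [[x + 4, -3, -1], [1, x, -1], [2, -2, x + 1]].

Expanding det(xI - A) along the first row:
det(xI - A) = + (x + 4)·det([[x, -1], [-2, x + 1]]) - (-3)·det([[1, -1], [2, x + 1]]) + (-1)·det([[1, x], [2, -2]]).

Evaluating gives χ_A(x) = x^3 + 5x^2 + 7x + 3 = (x + 1)^2(x + 3).

χ_A(x) = (x + 1)^2(x + 3)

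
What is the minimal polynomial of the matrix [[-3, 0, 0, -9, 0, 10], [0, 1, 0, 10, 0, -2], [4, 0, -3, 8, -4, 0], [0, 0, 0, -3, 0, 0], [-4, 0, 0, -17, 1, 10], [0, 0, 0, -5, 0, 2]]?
m_A(x) = (x - 2)(x - 1)(x + 3)^2

The characteristic polynomial factors as (x - 2)(x - 1)^2(x + 3)^3. The minimal polynomial is ∏(x - λ)^{k_λ} where k_λ is the size of the largest Jordan block at λ.

For λ = -3: rank(A + 3I) = 4, and the largest Jordan block has size 2 (the smallest k with rank((A + 3I)^k) = rank((A + 3I)^(k+1))).
For λ = 1: rank(A - I) = 4, and the largest Jordan block has size 1 (the smallest k with rank((A - I)^k) = rank((A - I)^(k+1))).
For λ = 2: rank(A - 2I) = 5, and the largest Jordan block has size 1 (the smallest k with rank((A - 2I)^k) = rank((A - 2I)^(k+1))).

So m_A(x) = (x - 2)(x - 1)(x + 3)^2.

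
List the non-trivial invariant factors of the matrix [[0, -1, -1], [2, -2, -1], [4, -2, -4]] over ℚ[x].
The Jordan structure of A has elementary divisors (x + 2)^3. Arranging the block sizes at each eigenvalue in decreasing order and taking row products gives the invariant factors.

Invariant factors (smallest first, each dividing the next): (x + 2)^3.

Check: the last factor (x + 2)^3 is the minimal polynomial, and the product (x + 2)^3 is the characteristic polynomial.

(x + 2)^3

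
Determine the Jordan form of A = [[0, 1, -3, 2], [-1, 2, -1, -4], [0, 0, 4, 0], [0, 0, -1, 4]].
J = [[1, 1, 0, 0], [0, 1, 0, 0], [0, 0, 4, 1], [0, 0, 0, 4]]

The characteristic polynomial is det(xI - A) = (x - 4)^2(x - 1)^2, so the eigenvalues are 1 (algebraic multiplicity 2), 4 (algebraic multiplicity 2).

For λ = 1: rank(A - I) = 3, rank((A - I)^2) = 2. The eigenspace has dimension 4 - 3 = 1, so there is 1 Jordan block; the rank sequence gives block sizes [2].

For λ = 4: rank(A - 4I) = 3, rank((A - 4I)^2) = 2. The eigenspace has dimension 4 - 3 = 1, so there is 1 Jordan block; the rank sequence gives block sizes [2].

Assembling the blocks gives the Jordan form J above.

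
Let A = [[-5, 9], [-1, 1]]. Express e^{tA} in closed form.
A has Jordan form J = [[-2, 1], [0, -2]] with A = PJP^{-1}, so e^{tA} = P e^{tJ} P^{-1}.

For a Jordan block J_k(λ), e^{tJ_k(λ)} = e^{λt} · (I + tN + t^2 N^2/2! + ... + t^{k-1} N^{k-1}/(k-1)!) where N is the nilpotent superdiagonal part.

Assembling the blocks and conjugating back gives the entries of e^{tA} as shown above.

e^{tA} = [[(1 - 3*t)*e^{-2*t}, 9*t*e^{-2*t}], [-t*e^{-2*t}, (3*t + 1)*e^{-2*t}]]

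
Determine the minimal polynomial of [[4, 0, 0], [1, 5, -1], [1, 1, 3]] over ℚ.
The characteristic polynomial factors as (x - 4)^3. The minimal polynomial is ∏(x - λ)^{k_λ} where k_λ is the size of the largest Jordan block at λ.

For λ = 4: rank(A - 4I) = 1, and the largest Jordan block has size 2 (the smallest k with rank((A - 4I)^k) = rank((A - 4I)^(k+1))).

So m_A(x) = (x - 4)^2.

m_A(x) = (x - 4)^2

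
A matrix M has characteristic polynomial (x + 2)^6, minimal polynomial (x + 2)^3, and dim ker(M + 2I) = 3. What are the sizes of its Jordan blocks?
Jordan blocks: (-2, 3), (-2, 2), (-2, 1)

λ = -2: algebraic multiplicity 6 (exponent in χ_M), largest block size 3 (exponent in m_M), 3 blocks (geometric multiplicity). These force block sizes [3, 2, 1].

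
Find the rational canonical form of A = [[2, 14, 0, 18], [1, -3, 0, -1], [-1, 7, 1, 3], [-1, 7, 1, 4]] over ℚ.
R = [[0, 0, 0, 20], [1, 0, 0, -1], [0, 1, 0, -1], [0, 0, 1, 4]]

The invariant factors of A (the non-unit diagonal entries of the Smith normal form of xI - A over ℚ[x]) are (x - 4)(x^3 + x + 5), each dividing the next. The characteristic polynomial is their product, (x - 4)(x^3 + x + 5).

The rational canonical form is the block-diagonal matrix of companion matrices C(f_i):
R = [[0, 0, 0, 20], [1, 0, 0, -1], [0, 1, 0, -1], [0, 0, 1, 4]].

Note the characteristic polynomial does not split into linear factors over ℚ, so A has no Jordan form over ℚ; the rational canonical form exists over any field.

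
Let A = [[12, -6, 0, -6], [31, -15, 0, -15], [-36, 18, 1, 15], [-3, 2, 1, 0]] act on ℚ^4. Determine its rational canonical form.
R = [[0, 0, 0, -6], [1, 0, 0, -3], [0, 1, 0, 0], [0, 0, 1, -2]]

The invariant factors of A (the non-unit diagonal entries of the Smith normal form of xI - A over ℚ[x]) are (x + 2)(x^3 + 3), each dividing the next. The characteristic polynomial is their product, (x + 2)(x^3 + 3).

The rational canonical form is the block-diagonal matrix of companion matrices C(f_i):
R = [[0, 0, 0, -6], [1, 0, 0, -3], [0, 1, 0, 0], [0, 0, 1, -2]].

Note the characteristic polynomial does not split into linear factors over ℚ, so A has no Jordan form over ℚ; the rational canonical form exists over any field.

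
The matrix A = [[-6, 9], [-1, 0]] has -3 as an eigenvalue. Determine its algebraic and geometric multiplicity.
The characteristic polynomial is (x + 3)^2, so the factor x + 3 appears with exponent 2: the algebraic multiplicity is 2.

rank(A + 3I) = 1, so the eigenspace has dimension 2 - 1 = 1: the geometric multiplicity is 1.

Since 1 < 2, A is not diagonalizable.

algebraic multiplicity 2, geometric multiplicity 1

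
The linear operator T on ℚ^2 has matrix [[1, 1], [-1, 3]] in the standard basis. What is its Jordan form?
J = [[2, 1], [0, 2]]

The characteristic polynomial is det(xI - A) = (x - 2)^2, so the eigenvalues are 2 (algebraic multiplicity 2).

For λ = 2: rank(A - 2I) = 1, rank((A - 2I)^2) = 0. The eigenspace has dimension 2 - 1 = 1, so there is 1 Jordan block; the rank sequence gives block sizes [2].

Assembling the blocks gives the Jordan form J above.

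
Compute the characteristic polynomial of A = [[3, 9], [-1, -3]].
xI - A = [[x - 3, -9], [1, x + 3]].

Expanding det(xI - A) along the first row:
det(xI - A) = + (x - 3)·det([[x + 3]]) - (-9)·det([[1]]).

Evaluating gives χ_A(x) = x^2.

χ_A(x) = x^2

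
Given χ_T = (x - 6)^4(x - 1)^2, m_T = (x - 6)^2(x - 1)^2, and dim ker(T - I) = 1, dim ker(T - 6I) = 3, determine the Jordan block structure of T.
Jordan blocks: (1, 2), (6, 2), (6, 1), (6, 1)

λ = 1: algebraic multiplicity 2 (exponent in χ_T), largest block size 2 (exponent in m_T), 1 block (geometric multiplicity). This forces block sizes [2].
λ = 6: algebraic multiplicity 4 (exponent in χ_T), largest block size 2 (exponent in m_T), 3 blocks (geometric multiplicity). These force block sizes [2, 1, 1].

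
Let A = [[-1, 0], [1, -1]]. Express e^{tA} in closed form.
e^{tA} = [[e^{-t}, 0], [t*e^{-t}, e^{-t}]]

A has Jordan form J = [[-1, 1], [0, -1]] with A = PJP^{-1}, so e^{tA} = P e^{tJ} P^{-1}.

For a Jordan block J_k(λ), e^{tJ_k(λ)} = e^{λt} · (I + tN + t^2 N^2/2! + ... + t^{k-1} N^{k-1}/(k-1)!) where N is the nilpotent superdiagonal part.

Assembling the blocks and conjugating back gives the entries of e^{tA} as shown above.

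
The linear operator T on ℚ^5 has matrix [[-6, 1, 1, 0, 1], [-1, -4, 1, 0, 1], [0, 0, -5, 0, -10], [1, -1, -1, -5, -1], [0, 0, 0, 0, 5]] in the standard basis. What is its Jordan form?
The characteristic polynomial is det(xI - A) = (x - 5)(x + 5)^4, so the eigenvalues are -5 (algebraic multiplicity 4), 5 (algebraic multiplicity 1).

For λ = -5: rank(A + 5I) = 2, rank((A + 5I)^2) = 1. The eigenspace has dimension 5 - 2 = 3, so there are 3 Jordan blocks; the rank sequence gives block sizes [2, 1, 1].

For λ = 5: algebraic multiplicity 1 gives one 1×1 block.

Assembling the blocks gives the Jordan form J above.

J = [[-5, 1, 0, 0, 0], [0, -5, 0, 0, 0], [0, 0, -5, 0, 0], [0, 0, 0, -5, 0], [0, 0, 0, 0, 5]]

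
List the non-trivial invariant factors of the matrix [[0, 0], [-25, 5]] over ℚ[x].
x(x - 5)

The Jordan structure of A has elementary divisors x, (x - 5). Arranging the block sizes at each eigenvalue in decreasing order and taking row products gives the invariant factors.

Invariant factors (smallest first, each dividing the next): x(x - 5).

Check: the last factor x(x - 5) is the minimal polynomial, and the product x(x - 5) is the characteristic polynomial.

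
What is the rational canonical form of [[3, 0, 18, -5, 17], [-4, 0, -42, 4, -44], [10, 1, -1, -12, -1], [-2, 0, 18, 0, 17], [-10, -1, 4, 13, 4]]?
R = [[5, 0, 0, 0, 0], [0, 0, 0, 0, -90], [0, 1, 0, 0, 3], [0, 0, 1, 0, 23], [0, 0, 0, 1, 1]]

The invariant factors of A (the non-unit diagonal entries of the Smith normal form of xI - A over ℚ[x]) are x - 5, (x - 5)(x - 2)(x + 3)^2, each dividing the next. The characteristic polynomial is their product, (x - 5)^2(x - 2)(x + 3)^2.

The rational canonical form is the block-diagonal matrix of companion matrices C(f_i):
R = [[5, 0, 0, 0, 0], [0, 0, 0, 0, -90], [0, 1, 0, 0, 3], [0, 0, 1, 0, 23], [0, 0, 0, 1, 1]].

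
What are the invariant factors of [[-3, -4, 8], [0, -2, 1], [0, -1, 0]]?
The Jordan structure of A has elementary divisors (x + 3), (x + 1)^2. Arranging the block sizes at each eigenvalue in decreasing order and taking row products gives the invariant factors.

Invariant factors (smallest first, each dividing the next): (x + 1)^2(x + 3).

Check: the last factor (x + 1)^2(x + 3) is the minimal polynomial, and the product (x + 1)^2(x + 3) is the characteristic polynomial.

(x + 1)^2(x + 3)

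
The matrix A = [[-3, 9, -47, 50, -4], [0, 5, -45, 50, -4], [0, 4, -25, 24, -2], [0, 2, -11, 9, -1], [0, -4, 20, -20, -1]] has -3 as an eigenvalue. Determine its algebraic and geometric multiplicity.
algebraic multiplicity 5, geometric multiplicity 2

The characteristic polynomial is (x + 3)^5, so the factor x + 3 appears with exponent 5: the algebraic multiplicity is 5.

rank(A + 3I) = 3, so the eigenspace has dimension 5 - 3 = 2: the geometric multiplicity is 2.

Since 2 < 5, A is not diagonalizable.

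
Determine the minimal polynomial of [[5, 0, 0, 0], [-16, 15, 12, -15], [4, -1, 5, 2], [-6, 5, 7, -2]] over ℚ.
m_A(x) = (x - 6)^3(x - 5)

The characteristic polynomial factors as (x - 6)^3(x - 5). The minimal polynomial is ∏(x - λ)^{k_λ} where k_λ is the size of the largest Jordan block at λ.

For λ = 5: rank(A - 5I) = 3, and the largest Jordan block has size 1 (the smallest k with rank((A - 5I)^k) = rank((A - 5I)^(k+1))).
For λ = 6: rank(A - 6I) = 3, and the largest Jordan block has size 3 (the smallest k with rank((A - 6I)^k) = rank((A - 6I)^(k+1))).

So m_A(x) = (x - 6)^3(x - 5).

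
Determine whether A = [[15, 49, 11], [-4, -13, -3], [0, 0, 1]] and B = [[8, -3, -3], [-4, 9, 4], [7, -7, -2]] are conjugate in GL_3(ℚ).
trace(A) = 3 but trace(B) = 15. The trace is a similarity invariant, so A and B are not similar.

No.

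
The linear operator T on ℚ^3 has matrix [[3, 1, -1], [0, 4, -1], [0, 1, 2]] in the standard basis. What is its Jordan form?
The characteristic polynomial is det(xI - A) = (x - 3)^3, so the eigenvalues are 3 (algebraic multiplicity 3).

For λ = 3: rank(A - 3I) = 1, rank((A - 3I)^2) = 0. The eigenspace has dimension 3 - 1 = 2, so there are 2 Jordan blocks; the rank sequence gives block sizes [2, 1].

Assembling the blocks gives the Jordan form J above.

J = [[3, 1, 0], [0, 3, 0], [0, 0, 3]]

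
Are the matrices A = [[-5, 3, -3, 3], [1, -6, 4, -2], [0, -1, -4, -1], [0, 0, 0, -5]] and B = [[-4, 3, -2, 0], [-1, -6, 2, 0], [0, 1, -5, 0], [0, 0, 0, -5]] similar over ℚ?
Two matrices over a field are similar if and only if they have the same invariant factors.

Both A and B have characteristic polynomial (x + 5)^4 and minimal polynomial (x + 5)^3. Computing further, both have invariant factors x + 5, (x + 5)^3. Hence A and B are similar.

Yes.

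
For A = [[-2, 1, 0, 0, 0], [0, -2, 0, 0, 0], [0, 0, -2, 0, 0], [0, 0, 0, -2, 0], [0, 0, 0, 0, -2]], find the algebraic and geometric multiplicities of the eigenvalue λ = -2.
algebraic multiplicity 5, geometric multiplicity 4

The characteristic polynomial is (x + 2)^5, so the factor x + 2 appears with exponent 5: the algebraic multiplicity is 5.

rank(A + 2I) = 1, so the eigenspace has dimension 5 - 1 = 4: the geometric multiplicity is 4.

Since 4 < 5, A is not diagonalizable.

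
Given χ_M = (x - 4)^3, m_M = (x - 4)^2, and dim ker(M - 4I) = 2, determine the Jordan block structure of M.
Jordan blocks: (4, 2), (4, 1)

λ = 4: algebraic multiplicity 3 (exponent in χ_M), largest block size 2 (exponent in m_M), 2 blocks (geometric multiplicity). These force block sizes [2, 1].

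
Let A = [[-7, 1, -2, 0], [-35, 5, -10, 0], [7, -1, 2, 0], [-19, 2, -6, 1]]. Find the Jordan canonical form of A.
J = [[0, 1, 0, 0], [0, 0, 0, 0], [0, 0, 0, 0], [0, 0, 0, 1]]

The characteristic polynomial is det(xI - A) = x^3(x - 1), so the eigenvalues are 0 (algebraic multiplicity 3), 1 (algebraic multiplicity 1).

For λ = 0: rank(A) = 2, rank(A^2) = 1. The eigenspace has dimension 4 - 2 = 2, so there are 2 Jordan blocks; the rank sequence gives block sizes [2, 1].

For λ = 1: algebraic multiplicity 1 gives one 1×1 block.

Assembling the blocks gives the Jordan form J above.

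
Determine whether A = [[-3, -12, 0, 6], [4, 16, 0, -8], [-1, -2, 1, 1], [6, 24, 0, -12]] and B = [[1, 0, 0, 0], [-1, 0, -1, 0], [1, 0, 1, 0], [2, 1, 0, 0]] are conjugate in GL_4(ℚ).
Both have characteristic polynomial x^2(x - 1)^2, but the minimal polynomial of A is x(x - 1)^2 while the minimal polynomial of B is x^2(x - 1)^2. The minimal polynomial is a similarity invariant, so A and B are not similar.

No.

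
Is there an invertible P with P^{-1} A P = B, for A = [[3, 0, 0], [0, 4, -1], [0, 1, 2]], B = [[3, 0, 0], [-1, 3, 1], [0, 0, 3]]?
Two matrices over a field are similar if and only if they have the same invariant factors.

Both A and B have characteristic polynomial (x - 3)^3 and minimal polynomial (x - 3)^2. Computing further, both have invariant factors x - 3, (x - 3)^2. Hence A and B are similar.

Yes.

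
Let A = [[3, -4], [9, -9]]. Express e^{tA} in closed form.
e^{tA} = [[(6*t + 1)*e^{-3*t}, -4*t*e^{-3*t}], [9*t*e^{-3*t}, (1 - 6*t)*e^{-3*t}]]

A has Jordan form J = [[-3, 1], [0, -3]] with A = PJP^{-1}, so e^{tA} = P e^{tJ} P^{-1}.

For a Jordan block J_k(λ), e^{tJ_k(λ)} = e^{λt} · (I + tN + t^2 N^2/2! + ... + t^{k-1} N^{k-1}/(k-1)!) where N is the nilpotent superdiagonal part.

Assembling the blocks and conjugating back gives the entries of e^{tA} as shown above.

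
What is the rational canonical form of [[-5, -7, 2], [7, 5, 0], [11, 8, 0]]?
R = [[0, 0, 2], [1, 0, -2], [0, 1, 0]]

The invariant factors of A (the non-unit diagonal entries of the Smith normal form of xI - A over ℚ[x]) are x^3 + 2x - 2, each dividing the next. The characteristic polynomial is their product, x^3 + 2x - 2.

The rational canonical form is the block-diagonal matrix of companion matrices C(f_i):
R = [[0, 0, 2], [1, 0, -2], [0, 1, 0]].

Note the characteristic polynomial does not split into linear factors over ℚ, so A has no Jordan form over ℚ; the rational canonical form exists over any field.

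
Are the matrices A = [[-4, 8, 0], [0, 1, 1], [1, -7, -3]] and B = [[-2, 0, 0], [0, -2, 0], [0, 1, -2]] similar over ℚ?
Both have characteristic polynomial (x + 2)^3, but the minimal polynomial of A is (x + 2)^3 while the minimal polynomial of B is (x + 2)^2. The minimal polynomial is a similarity invariant, so A and B are not similar.

No.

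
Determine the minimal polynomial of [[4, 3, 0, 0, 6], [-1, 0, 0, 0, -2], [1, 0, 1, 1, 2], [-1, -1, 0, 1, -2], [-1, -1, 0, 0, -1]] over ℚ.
The characteristic polynomial factors as (x - 1)^5. The minimal polynomial is ∏(x - λ)^{k_λ} where k_λ is the size of the largest Jordan block at λ.

For λ = 1: rank(A - I) = 2, and the largest Jordan block has size 2 (the smallest k with rank((A - I)^k) = rank((A - I)^(k+1))).

So m_A(x) = (x - 1)^2.

m_A(x) = (x - 1)^2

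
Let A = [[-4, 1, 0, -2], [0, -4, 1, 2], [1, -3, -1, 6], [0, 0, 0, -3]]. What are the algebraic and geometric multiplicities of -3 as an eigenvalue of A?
The characteristic polynomial is (x + 3)^4, so the factor x + 3 appears with exponent 4: the algebraic multiplicity is 4.

rank(A + 3I) = 2, so the eigenspace has dimension 4 - 2 = 2: the geometric multiplicity is 2.

Since 2 < 4, A is not diagonalizable.

algebraic multiplicity 4, geometric multiplicity 2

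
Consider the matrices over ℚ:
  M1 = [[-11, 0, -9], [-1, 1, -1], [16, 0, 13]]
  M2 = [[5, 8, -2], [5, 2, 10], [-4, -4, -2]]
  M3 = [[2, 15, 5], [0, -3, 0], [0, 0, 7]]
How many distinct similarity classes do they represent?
Characteristic polynomials: χ_{M1} = (x - 1)^3, χ_{M2} = (x - 6)(x - 2)(x + 3), χ_{M3} = (x - 7)(x - 2)(x + 3).

{M1}: invariant factors (x - 1)^3.

{M2}: invariant factors (x - 6)(x - 2)(x + 3).

{M3}: invariant factors (x - 7)(x - 2)(x + 3).

Matrices are similar if and only if their invariant-factor lists agree; the partition into similarity classes is {M1}, {M2}, {M3}.

3 classes: {M1}, {M2}, {M3}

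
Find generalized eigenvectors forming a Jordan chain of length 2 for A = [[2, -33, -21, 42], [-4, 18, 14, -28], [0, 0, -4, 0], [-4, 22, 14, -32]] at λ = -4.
v_1 = [[-2, 1, 0, 1]]^T, v_2 = [[-3, 2, 0, 2]]^T

We seek v_1 ∈ ker((A + 4I)^2) \ ker(A + 4I), then set v_{i+1} = (A + 4I) v_i.

One such chain is v_1 = [[-2, 1, 0, 1]]^T, v_2 = [[-3, 2, 0, 2]]^T. Check: (A + 4I) v_2 = [[0, 0, 0, 0]]^T = 0.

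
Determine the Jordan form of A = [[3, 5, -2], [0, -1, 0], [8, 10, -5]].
The characteristic polynomial is det(xI - A) = (x + 1)^3, so the eigenvalues are -1 (algebraic multiplicity 3).

For λ = -1: rank(A + I) = 1, rank((A + I)^2) = 0. The eigenspace has dimension 3 - 1 = 2, so there are 2 Jordan blocks; the rank sequence gives block sizes [2, 1].

Assembling the blocks gives the Jordan form J above.

J = [[-1, 1, 0], [0, -1, 0], [0, 0, -1]]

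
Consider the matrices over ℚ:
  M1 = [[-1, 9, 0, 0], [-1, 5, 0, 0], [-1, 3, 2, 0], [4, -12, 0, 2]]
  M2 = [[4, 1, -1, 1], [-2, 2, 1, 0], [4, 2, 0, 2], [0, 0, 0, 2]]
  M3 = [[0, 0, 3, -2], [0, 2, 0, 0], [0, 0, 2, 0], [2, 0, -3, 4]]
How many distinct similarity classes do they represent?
Characteristic polynomials: χ_{M1} = (x - 2)^4, χ_{M2} = (x - 2)^4, χ_{M3} = (x - 2)^4.

{M1, M3}: invariant factors x - 2, x - 2, (x - 2)^2.

{M2}: invariant factors x - 2, (x - 2)^3.

Matrices are similar if and only if their invariant-factor lists agree; the partition into similarity classes is {M1, M3}, {M2}.

2 classes: {M1, M3}, {M2}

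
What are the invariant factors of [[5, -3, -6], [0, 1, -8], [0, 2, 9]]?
The Jordan structure of A has elementary divisors (x - 5)^2, (x - 5). Arranging the block sizes at each eigenvalue in decreasing order and taking row products gives the invariant factors.

Invariant factors (smallest first, each dividing the next): x - 5, (x - 5)^2.

Check: the last factor (x - 5)^2 is the minimal polynomial, and the product (x - 5)^3 is the characteristic polynomial.

x - 5, (x - 5)^2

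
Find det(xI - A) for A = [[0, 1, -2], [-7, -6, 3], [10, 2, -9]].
χ_A(x) = (x + 5)^3

xI - A = [[x, -1, 2], [7, x + 6, -3], [-10, -2, x + 9]].

Expanding det(xI - A) along the first row:
det(xI - A) = + (x)·det([[x + 6, -3], [-2, x + 9]]) - (-1)·det([[7, -3], [-10, x + 9]]) + (2)·det([[7, x + 6], [-10, -2]]).

Evaluating gives χ_A(x) = x^3 + 15x^2 + 75x + 125 = (x + 5)^3.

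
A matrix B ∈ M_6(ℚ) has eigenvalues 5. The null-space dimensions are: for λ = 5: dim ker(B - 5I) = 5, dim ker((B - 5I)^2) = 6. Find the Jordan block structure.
λ = 5: successive nullity increments [5, 1] count blocks of size ≥ k; block sizes are [2, 1, 1, 1, 1].

Jordan blocks: (5, 2), (5, 1), (5, 1), (5, 1), (5, 1)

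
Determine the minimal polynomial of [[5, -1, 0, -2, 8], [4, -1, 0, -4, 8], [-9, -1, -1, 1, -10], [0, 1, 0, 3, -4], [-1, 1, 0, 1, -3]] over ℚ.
m_A(x) = (x - 3)^2(x + 1)^2

The characteristic polynomial factors as (x - 3)^2(x + 1)^3. The minimal polynomial is ∏(x - λ)^{k_λ} where k_λ is the size of the largest Jordan block at λ.

For λ = -1: rank(A + I) = 3, and the largest Jordan block has size 2 (the smallest k with rank((A + I)^k) = rank((A + I)^(k+1))).
For λ = 3: rank(A - 3I) = 4, and the largest Jordan block has size 2 (the smallest k with rank((A - 3I)^k) = rank((A - 3I)^(k+1))).

So m_A(x) = (x - 3)^2(x + 1)^2.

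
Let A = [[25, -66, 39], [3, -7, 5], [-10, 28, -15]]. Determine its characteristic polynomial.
xI - A = [[x - 25, 66, -39], [-3, x + 7, -5], [10, -28, x + 15]].

Expanding det(xI - A) along the first row:
det(xI - A) = + (x - 25)·det([[x + 7, -5], [-28, x + 15]]) - (66)·det([[-3, -5], [10, x + 15]]) + (-39)·det([[-3, x + 7], [10, -28]]).

Evaluating gives χ_A(x) = x^3 - 3x^2 + 3x - 1 = (x - 1)^3.

χ_A(x) = (x - 1)^3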